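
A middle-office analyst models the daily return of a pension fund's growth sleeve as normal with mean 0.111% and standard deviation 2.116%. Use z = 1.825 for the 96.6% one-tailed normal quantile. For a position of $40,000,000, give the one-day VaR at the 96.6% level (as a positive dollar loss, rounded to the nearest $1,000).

VaR = −μ + z·σ = −(0.111%) + 1.825 × 2.116% = 3.751%.
On $40,000,000: 0.03751 × $40,000,000 = $1,500,400.

$1,500,000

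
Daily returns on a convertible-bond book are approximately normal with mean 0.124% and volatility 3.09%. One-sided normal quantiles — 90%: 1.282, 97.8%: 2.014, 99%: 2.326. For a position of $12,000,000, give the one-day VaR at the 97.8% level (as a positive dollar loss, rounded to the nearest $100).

$731,900

VaR = −μ + z·σ = −(0.124%) + 2.014 × 3.09% = 6.099%.
On $12,000,000: 0.06099 × $12,000,000 = $731,880.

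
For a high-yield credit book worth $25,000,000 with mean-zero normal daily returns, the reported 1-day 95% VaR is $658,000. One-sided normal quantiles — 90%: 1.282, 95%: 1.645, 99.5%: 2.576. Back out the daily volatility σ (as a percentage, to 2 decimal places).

1.60%

VaR as a fraction: $658,000 / $25,000,000 = 2.632%.
σ = VaR / z = 2.632% / 1.645 = 1.600%.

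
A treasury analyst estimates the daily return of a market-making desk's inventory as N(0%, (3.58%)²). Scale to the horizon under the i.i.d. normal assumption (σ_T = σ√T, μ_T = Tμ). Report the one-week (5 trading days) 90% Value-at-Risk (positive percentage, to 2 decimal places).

10.26%

At 90%, z = 1.282.
σ_{5d} = 3.58% × √5 = 8.005%.
VaR = 1.282 × 8.005% = 10.262%.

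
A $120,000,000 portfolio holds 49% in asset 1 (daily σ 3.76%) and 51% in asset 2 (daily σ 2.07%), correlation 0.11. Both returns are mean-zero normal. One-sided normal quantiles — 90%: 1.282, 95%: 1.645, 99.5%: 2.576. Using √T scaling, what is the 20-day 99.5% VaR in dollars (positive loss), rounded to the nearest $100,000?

σ_p = √(0.49²·3.76² + 0.51²·2.07² + 2·0.11·0.49·0.51·3.76·2.07) = 2.222%.
σ_{20d} = 2.222% × √20 = 9.937%.
VaR = 2.576 × 9.937% = 25.598%; on $120,000,000 that is $30,717,600.

$30,700,000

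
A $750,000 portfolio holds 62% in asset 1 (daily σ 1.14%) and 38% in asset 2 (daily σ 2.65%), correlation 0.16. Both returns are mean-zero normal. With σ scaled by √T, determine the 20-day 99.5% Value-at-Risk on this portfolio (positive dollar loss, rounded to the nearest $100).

$114,000

σ_p = √(0.62²·1.14² + 0.38²·2.65² + 2·0.16·0.62·0.38·1.14·2.65) = 1.320%.
σ_{20d} = 1.320% × √20 = 5.903%.
z(99.5%) = 2.576.
VaR = 2.576 × 5.903% = 15.206%; on $750,000 that is $114,045.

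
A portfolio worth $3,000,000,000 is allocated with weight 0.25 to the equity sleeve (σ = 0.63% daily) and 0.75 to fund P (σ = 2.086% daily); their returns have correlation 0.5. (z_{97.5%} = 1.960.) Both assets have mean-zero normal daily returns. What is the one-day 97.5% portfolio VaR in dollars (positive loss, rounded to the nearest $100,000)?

$97,000,000

σ_p² = 0.25²·0.63² + 0.75²·2.086² + 2·0.5·0.25·0.75·0.63·2.086 = 2.7189 (%²).
σ_p = √2.7189 = 1.649%.
VaR = 1.960 × 1.649% = 3.232%; on $3,000,000,000 that is $96,960,000.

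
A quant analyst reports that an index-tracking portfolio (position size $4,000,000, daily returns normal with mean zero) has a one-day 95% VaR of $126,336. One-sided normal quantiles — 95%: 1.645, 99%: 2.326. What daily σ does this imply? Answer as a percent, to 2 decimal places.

1.92%

VaR as a fraction: $126,336 / $4,000,000 = 3.158%.
σ = VaR / z = 3.158% / 1.645 = 1.920%.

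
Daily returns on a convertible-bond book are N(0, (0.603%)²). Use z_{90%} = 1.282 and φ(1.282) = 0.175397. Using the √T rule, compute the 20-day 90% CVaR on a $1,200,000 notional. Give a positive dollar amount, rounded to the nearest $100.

$56,800

σ_{20d} = 0.603% × √20 = 2.697%.
ES multiplier = φ(z)/(1−α) = 0.175397/0.1 = 1.754.
ES = 2.697% × 1.754 = 4.731%; on $1,200,000: $56,772.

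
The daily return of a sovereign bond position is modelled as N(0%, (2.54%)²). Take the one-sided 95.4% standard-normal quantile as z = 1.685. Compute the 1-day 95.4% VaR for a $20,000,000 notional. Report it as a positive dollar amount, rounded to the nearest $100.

$856,000

VaR = z·σ = 1.685 × 2.54% = 4.280%.
On $20,000,000: 0.04280 × $20,000,000 = $856,000.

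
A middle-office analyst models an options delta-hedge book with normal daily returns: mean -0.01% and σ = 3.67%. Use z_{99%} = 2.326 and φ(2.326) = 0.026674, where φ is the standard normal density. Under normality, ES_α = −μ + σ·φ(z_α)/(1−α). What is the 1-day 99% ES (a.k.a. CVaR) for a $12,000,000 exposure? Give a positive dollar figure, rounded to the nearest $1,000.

Tail multiplier: φ(z)/(1−α) = 0.026674 / 0.01 = 2.667.
ES = −(-0.01%) + 3.67% × 2.667 = 9.798%.
On $12,000,000: 0.09798 × $12,000,000 = $1,175,760.

$1,176,000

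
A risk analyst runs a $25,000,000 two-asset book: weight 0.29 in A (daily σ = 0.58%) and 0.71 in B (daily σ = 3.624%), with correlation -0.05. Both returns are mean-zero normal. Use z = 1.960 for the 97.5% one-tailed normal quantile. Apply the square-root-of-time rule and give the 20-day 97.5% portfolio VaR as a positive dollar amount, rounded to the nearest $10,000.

σ_p = √(0.29²·0.58² + 0.71²·3.624² + 2·-0.05·0.29·0.71·0.58·3.624) = 2.570%.
σ_{20d} = 2.570% × √20 = 11.493%.
VaR = 1.960 × 11.493% = 22.526%; on $25,000,000 that is $5,631,500.

$5,630,000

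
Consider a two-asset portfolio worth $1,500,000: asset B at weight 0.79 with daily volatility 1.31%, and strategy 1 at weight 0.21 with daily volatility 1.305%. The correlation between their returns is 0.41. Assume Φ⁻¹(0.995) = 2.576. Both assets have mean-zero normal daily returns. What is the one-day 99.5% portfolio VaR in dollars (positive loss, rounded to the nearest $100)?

$45,400

σ_p² = 0.79²·1.31² + 0.21²·1.305² + 2·0.41·0.79·0.21·1.31·1.305 = 1.3787 (%²).
σ_p = √1.3787 = 1.174%.
VaR = 2.576 × 1.174% = 3.024%; on $1,500,000 that is $45,360.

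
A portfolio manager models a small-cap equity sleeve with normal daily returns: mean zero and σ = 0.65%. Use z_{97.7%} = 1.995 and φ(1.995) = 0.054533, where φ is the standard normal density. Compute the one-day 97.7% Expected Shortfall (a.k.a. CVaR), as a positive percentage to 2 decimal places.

Tail multiplier: φ(z)/(1−α) = 0.054533 / 0.023 = 2.371.
ES = 0.65% × 2.371 = 1.541%.

1.54%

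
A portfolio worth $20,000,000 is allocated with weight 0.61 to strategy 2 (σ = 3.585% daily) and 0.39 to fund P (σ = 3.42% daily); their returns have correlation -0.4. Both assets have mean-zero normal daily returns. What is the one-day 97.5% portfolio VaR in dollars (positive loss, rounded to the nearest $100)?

σ_p² = 0.61²·3.585² + 0.39²·3.42² + 2·-0.4·0.61·0.39·3.585·3.42 = 4.2279 (%²).
σ_p = √4.2279 = 2.056%.
At 97.5%, z = 1.960.
VaR = 1.960 × 2.056% = 4.030%; on $20,000,000 that is $806,000.

$806,000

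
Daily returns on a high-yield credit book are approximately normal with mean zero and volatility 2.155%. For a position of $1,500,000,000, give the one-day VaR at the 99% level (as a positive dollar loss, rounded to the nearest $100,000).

$75,200,000

At 99% one-sided, z = 2.326.
VaR = z·σ = 2.326 × 2.155% = 5.013%.
On $1,500,000,000: 0.05013 × $1,500,000,000 = $75,195,000.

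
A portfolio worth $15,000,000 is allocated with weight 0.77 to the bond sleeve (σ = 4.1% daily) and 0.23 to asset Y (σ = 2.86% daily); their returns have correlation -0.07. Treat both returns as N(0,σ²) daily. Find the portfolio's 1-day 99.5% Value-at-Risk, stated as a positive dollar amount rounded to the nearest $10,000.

σ_p² = 0.77²·4.1² + 0.23²·2.86² + 2·-0.07·0.77·0.23·4.1·2.86 = 10.1086 (%²).
σ_p = √10.1086 = 3.179%.
At 99.5%, z = 2.576.
VaR = 2.576 × 3.179% = 8.189%; on $15,000,000 that is $1,228,350.

$1,230,000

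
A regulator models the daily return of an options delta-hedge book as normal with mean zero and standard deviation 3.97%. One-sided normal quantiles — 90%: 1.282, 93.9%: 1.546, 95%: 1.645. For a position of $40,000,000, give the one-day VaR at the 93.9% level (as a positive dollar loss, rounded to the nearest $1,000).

VaR = z·σ = 1.546 × 3.97% = 6.138%.
On $40,000,000: 0.06138 × $40,000,000 = $2,455,200.

$2,455,000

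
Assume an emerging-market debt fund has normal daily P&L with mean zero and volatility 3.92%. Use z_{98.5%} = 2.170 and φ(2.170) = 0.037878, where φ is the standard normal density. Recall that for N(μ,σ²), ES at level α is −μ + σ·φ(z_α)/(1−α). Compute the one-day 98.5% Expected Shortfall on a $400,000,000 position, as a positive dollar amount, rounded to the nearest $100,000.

Tail multiplier: φ(z)/(1−α) = 0.037878 / 0.015 = 2.525.
ES = 3.92% × 2.525 = 9.898%.
On $400,000,000: 0.09898 × $400,000,000 = $39,592,000.

$39,600,000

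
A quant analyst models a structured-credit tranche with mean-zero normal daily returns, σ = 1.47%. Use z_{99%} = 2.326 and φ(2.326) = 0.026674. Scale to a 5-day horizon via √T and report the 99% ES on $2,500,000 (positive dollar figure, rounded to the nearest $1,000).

σ_{5d} = 1.47% × √5 = 3.287%.
ES multiplier = φ(z)/(1−α) = 0.026674/0.01 = 2.667.
ES = 3.287% × 2.667 = 8.766%; on $2,500,000: $219,150.

$219,000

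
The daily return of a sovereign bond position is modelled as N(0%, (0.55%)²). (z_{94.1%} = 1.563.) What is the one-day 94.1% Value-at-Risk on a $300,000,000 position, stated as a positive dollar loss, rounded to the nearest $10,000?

$2,580,000

VaR = z·σ = 1.563 × 0.55% = 0.860%.
On $300,000,000: 0.00860 × $300,000,000 = $2,580,000.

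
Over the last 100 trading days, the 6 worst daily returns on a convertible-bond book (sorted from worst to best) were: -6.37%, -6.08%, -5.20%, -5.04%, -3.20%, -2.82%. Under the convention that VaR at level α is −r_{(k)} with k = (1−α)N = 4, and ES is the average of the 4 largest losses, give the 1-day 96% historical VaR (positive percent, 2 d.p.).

5.04%

k = 4; the 4th lowest return is -5.04%, so VaR = 5.04%.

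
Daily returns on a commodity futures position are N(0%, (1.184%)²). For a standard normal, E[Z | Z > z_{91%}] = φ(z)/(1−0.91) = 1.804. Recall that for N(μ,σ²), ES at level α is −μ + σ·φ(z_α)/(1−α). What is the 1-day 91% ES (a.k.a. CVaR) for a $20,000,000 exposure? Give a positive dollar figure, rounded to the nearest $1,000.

$427,000

ES = 1.184% × 1.804 = 2.136%.
On $20,000,000: 0.02136 × $20,000,000 = $427,200.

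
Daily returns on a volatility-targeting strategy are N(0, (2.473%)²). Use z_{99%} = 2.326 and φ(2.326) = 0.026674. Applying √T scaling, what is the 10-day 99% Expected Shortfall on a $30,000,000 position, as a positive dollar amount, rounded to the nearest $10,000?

σ_{10d} = 2.473% × √10 = 7.820%.
ES multiplier = φ(z)/(1−α) = 0.026674/0.01 = 2.667.
ES = 7.820% × 2.667 = 20.856%; on $30,000,000: $6,256,800.

$6,260,000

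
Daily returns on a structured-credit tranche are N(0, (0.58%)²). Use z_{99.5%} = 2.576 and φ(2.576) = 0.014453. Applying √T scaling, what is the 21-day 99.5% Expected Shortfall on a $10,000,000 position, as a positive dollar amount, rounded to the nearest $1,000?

σ_{21d} = 0.58% × √21 = 2.658%.
ES multiplier = φ(z)/(1−α) = 0.014453/0.005 = 2.891.
ES = 2.658% × 2.891 = 7.684%; on $10,000,000: $768,400.

$768,000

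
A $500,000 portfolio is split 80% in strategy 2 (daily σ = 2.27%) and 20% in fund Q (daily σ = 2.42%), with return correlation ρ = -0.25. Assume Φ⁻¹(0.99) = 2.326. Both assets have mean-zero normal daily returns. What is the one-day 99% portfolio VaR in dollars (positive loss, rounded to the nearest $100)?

$20,500

σ_p² = 0.8²·2.27² + 0.2²·2.42² + 2·-0.25·0.8·0.2·2.27·2.42 = 3.0926 (%²).
σ_p = √3.0926 = 1.759%.
VaR = 2.326 × 1.759% = 4.091%; on $500,000 that is $20,455.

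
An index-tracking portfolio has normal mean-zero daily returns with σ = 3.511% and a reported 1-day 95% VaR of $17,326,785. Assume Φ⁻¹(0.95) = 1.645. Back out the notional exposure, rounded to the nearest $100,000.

VaR as a fraction of value: z·σ = 1.645 × 3.511% = 5.7756%.
Position = $17,326,785 / 0.057756 = $300,000,000.

$300,000,000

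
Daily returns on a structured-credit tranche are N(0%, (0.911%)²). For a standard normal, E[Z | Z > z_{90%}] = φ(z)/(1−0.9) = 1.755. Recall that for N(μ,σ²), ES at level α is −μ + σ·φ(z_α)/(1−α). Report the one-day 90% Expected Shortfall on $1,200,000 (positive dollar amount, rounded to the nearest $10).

ES = 0.911% × 1.755 = 1.599%.
On $1,200,000: 0.01599 × $1,200,000 = $19,188.

$19,190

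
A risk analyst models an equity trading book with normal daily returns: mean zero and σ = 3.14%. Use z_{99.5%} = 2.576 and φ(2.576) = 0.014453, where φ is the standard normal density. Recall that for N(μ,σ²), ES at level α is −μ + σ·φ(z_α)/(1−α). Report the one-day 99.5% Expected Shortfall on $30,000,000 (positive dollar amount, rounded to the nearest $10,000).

Tail multiplier: φ(z)/(1−α) = 0.014453 / 0.005 = 2.891.
ES = 3.14% × 2.891 = 9.078%.
On $30,000,000: 0.09078 × $30,000,000 = $2,723,400.

$2,720,000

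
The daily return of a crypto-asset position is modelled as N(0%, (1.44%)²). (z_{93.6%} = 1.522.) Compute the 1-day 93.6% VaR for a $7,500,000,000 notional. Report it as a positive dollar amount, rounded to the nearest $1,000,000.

VaR = z·σ = 1.522 × 1.44% = 2.192%.
On $7,500,000,000: 0.02192 × $7,500,000,000 = $164,400,000.

$164,000,000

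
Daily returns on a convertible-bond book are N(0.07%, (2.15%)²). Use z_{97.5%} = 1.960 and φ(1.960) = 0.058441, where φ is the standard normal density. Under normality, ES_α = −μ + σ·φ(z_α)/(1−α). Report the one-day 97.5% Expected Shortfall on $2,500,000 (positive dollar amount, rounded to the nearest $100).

Tail multiplier: φ(z)/(1−α) = 0.058441 / 0.025 = 2.338.
ES = −(0.07%) + 2.15% × 2.338 = 4.957%.
On $2,500,000: 0.04957 × $2,500,000 = $123,925.

$123,900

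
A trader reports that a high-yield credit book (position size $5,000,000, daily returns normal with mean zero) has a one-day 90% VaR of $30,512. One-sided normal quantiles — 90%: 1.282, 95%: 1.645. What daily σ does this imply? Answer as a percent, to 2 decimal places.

0.48%

VaR as a fraction: $30,512 / $5,000,000 = 0.610%.
σ = VaR / z = 0.610% / 1.282 = 0.476%.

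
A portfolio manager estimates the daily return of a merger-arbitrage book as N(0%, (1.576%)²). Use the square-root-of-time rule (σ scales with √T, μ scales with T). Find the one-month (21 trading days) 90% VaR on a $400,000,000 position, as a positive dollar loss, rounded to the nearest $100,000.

$37,000,000

At 90%, z = 1.282.
σ_{21d} = 1.576% × √21 = 7.222%.
VaR = 1.282 × 7.222% = 9.259%.
On $400,000,000: 0.09259 × $400,000,000 = $37,036,000.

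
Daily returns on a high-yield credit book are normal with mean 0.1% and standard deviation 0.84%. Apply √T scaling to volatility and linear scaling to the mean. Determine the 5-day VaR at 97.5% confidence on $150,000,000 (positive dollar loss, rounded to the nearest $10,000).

$4,770,000

At 97.5%, z = 1.960.
σ_{5d} = 0.84% × √5 = 1.878%; μ_{5d} = 5 × 0.1% = 0.500%.
VaR = −(0.500%) + 1.960 × 1.878% = 3.181%.
On $150,000,000: 0.03181 × $150,000,000 = $4,771,500.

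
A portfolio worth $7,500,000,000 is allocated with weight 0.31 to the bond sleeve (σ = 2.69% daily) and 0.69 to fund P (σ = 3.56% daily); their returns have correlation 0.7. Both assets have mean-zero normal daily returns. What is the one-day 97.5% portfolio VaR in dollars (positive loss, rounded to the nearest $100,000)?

$455,400,000

σ_p² = 0.31²·2.69² + 0.69²·3.56² + 2·0.7·0.31·0.69·2.69·3.56 = 9.5970 (%²).
σ_p = √9.5970 = 3.098%.
At 97.5%, z = 1.960.
VaR = 1.960 × 3.098% = 6.072%; on $7,500,000,000 that is $455,400,000.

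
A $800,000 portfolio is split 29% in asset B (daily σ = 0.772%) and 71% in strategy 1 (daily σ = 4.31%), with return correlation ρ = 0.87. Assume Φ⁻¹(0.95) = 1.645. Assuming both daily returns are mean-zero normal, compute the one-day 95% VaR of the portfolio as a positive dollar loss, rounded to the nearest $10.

σ_p² = 0.29²·0.772² + 0.71²·4.31² + 2·0.87·0.29·0.71·0.772·4.31 = 10.6064 (%²).
σ_p = √10.6064 = 3.257%.
VaR = 1.645 × 3.257% = 5.358%; on $800,000 that is $42,864.

$42,860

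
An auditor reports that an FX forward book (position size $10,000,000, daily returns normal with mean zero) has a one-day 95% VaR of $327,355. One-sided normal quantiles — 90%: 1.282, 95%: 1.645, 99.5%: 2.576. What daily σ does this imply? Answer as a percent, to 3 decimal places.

1.990%

VaR as a fraction: $327,355 / $10,000,000 = 3.274%.
σ = VaR / z = 3.274% / 1.645 = 1.990%.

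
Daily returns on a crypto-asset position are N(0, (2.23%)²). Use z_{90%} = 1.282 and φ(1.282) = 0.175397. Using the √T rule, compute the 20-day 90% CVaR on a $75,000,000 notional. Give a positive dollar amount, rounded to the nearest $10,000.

$13,120,000

σ_{20d} = 2.23% × √20 = 9.973%.
ES multiplier = φ(z)/(1−α) = 0.175397/0.1 = 1.754.
ES = 9.973% × 1.754 = 17.493%; on $75,000,000: $13,119,750.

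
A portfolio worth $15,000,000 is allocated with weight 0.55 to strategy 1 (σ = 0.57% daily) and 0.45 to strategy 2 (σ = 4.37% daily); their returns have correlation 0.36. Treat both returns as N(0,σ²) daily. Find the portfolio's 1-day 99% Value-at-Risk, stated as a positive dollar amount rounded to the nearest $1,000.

σ_p² = 0.55²·0.57² + 0.45²·4.37² + 2·0.36·0.55·0.45·0.57·4.37 = 4.4093 (%²).
σ_p = √4.4093 = 2.100%.
At 99%, z = 2.326.
VaR = 2.326 × 2.100% = 4.885%; on $15,000,000 that is $732,750.

$733,000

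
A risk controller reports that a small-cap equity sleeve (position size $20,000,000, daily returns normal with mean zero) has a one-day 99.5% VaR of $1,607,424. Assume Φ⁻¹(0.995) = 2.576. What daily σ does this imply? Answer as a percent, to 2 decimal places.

VaR as a fraction: $1,607,424 / $20,000,000 = 8.037%.
σ = VaR / z = 8.037% / 2.576 = 3.120%.

3.12%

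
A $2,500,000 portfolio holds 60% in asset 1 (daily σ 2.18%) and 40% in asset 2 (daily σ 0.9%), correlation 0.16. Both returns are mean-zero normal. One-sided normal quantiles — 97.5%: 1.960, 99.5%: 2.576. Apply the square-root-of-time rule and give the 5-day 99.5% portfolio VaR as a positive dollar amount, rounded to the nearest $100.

$203,200

σ_p = √(0.6²·2.18² + 0.4²·0.9² + 2·0.16·0.6·0.4·2.18·0.9) = 1.411%.
σ_{5d} = 1.411% × √5 = 3.155%.
VaR = 2.576 × 3.155% = 8.127%; on $2,500,000 that is $203,175.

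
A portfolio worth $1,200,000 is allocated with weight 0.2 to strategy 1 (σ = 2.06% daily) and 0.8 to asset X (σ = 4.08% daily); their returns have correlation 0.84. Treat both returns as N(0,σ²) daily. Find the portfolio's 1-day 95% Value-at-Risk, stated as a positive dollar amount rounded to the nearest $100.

$71,400

σ_p² = 0.2²·2.06² + 0.8²·4.08² + 2·0.84·0.2·0.8·2.06·4.08 = 13.0827 (%²).
σ_p = √13.0827 = 3.617%.
At 95%, z = 1.645.
VaR = 1.645 × 3.617% = 5.950%; on $1,200,000 that is $71,400.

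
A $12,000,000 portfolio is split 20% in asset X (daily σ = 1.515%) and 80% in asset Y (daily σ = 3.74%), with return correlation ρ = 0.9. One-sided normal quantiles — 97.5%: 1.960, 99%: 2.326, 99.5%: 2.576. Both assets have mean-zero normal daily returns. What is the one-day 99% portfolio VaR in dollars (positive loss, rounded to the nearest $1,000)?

σ_p² = 0.2²·1.515² + 0.8²·3.74² + 2·0.9·0.2·0.8·1.515·3.74 = 10.6757 (%²).
σ_p = √10.6757 = 3.267%.
VaR = 2.326 × 3.267% = 7.599%; on $12,000,000 that is $911,880.

$912,000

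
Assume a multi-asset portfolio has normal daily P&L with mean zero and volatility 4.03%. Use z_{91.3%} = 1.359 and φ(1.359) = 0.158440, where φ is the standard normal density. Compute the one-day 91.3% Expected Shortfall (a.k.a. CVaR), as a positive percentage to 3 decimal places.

7.339%

Tail multiplier: φ(z)/(1−α) = 0.158440 / 0.087 = 1.821.
ES = 4.03% × 1.821 = 7.339%.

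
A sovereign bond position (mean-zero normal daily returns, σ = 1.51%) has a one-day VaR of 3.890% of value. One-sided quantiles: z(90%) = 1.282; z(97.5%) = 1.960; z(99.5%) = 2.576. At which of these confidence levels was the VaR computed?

99.5%

Implied z = VaR/σ = 3.890 / 1.51 = 2.576.
This matches z(99.5%) = 2.576.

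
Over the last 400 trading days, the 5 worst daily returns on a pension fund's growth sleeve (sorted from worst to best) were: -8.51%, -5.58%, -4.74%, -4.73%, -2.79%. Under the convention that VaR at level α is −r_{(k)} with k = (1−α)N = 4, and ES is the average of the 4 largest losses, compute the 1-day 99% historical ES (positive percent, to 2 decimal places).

5.89%

The 4 worst returns sum to -23.56%.
ES = −(-23.56%) / 4 = 5.89%.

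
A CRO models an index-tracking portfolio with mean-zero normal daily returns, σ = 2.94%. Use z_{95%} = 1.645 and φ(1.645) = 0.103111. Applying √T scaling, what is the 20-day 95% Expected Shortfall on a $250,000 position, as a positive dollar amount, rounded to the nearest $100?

σ_{20d} = 2.94% × √20 = 13.148%.
ES multiplier = φ(z)/(1−α) = 0.103111/0.05 = 2.062.
ES = 13.148% × 2.062 = 27.111%; on $250,000: $67,778.

$67,800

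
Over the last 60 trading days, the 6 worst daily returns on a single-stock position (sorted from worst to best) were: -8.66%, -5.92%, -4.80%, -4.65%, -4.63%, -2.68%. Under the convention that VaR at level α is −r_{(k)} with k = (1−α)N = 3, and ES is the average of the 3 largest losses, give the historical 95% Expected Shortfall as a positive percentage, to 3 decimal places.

6.460%

The 3 worst returns sum to -19.38%.
ES = −(-19.38%) / 3 = 6.46% ≈ 6.460%.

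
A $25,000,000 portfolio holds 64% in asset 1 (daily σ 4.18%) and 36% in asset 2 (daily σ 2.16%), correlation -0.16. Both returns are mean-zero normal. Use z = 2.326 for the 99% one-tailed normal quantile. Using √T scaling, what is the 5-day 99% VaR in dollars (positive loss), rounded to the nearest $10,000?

$3,460,000

σ_p = √(0.64²·4.18² + 0.36²·2.16² + 2·-0.16·0.64·0.36·4.18·2.16) = 2.664%.
σ_{5d} = 2.664% × √5 = 5.957%.
VaR = 2.326 × 5.957% = 13.856%; on $25,000,000 that is $3,464,000.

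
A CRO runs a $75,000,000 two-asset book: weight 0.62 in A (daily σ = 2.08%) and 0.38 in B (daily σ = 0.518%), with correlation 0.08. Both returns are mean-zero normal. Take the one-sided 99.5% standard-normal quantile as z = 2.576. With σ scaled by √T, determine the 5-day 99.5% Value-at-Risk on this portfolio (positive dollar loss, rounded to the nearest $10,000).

$5,700,000

σ_p = √(0.62²·2.08² + 0.38²·0.518² + 2·0.08·0.62·0.38·2.08·0.518) = 1.320%.
σ_{5d} = 1.320% × √5 = 2.952%.
VaR = 2.576 × 2.952% = 7.604%; on $75,000,000 that is $5,703,000.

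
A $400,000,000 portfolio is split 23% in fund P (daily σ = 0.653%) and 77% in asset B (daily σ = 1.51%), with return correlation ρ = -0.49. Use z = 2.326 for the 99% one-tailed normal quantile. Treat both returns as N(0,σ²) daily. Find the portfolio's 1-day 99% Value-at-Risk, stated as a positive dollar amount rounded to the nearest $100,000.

σ_p² = 0.23²·0.653² + 0.77²·1.51² + 2·-0.49·0.23·0.77·0.653·1.51 = 1.2033 (%²).
σ_p = √1.2033 = 1.097%.
VaR = 2.326 × 1.097% = 2.552%; on $400,000,000 that is $10,208,000.

$10,200,000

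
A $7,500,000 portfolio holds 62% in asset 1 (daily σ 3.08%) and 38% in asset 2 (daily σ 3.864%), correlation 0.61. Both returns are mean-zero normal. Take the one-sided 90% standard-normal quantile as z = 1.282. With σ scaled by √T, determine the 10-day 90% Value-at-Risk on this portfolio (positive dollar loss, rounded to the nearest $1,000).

$923,000

σ_p = √(0.62²·3.08² + 0.38²·3.864² + 2·0.61·0.62·0.38·3.08·3.864) = 3.037%.
σ_{10d} = 3.037% × √10 = 9.604%.
VaR = 1.282 × 9.604% = 12.312%; on $7,500,000 that is $923,400.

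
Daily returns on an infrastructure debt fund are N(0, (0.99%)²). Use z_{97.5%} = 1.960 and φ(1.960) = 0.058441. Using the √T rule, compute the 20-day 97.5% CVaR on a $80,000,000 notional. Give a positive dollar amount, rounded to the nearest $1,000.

σ_{20d} = 0.99% × √20 = 4.427%.
ES multiplier = φ(z)/(1−α) = 0.058441/0.025 = 2.338.
ES = 4.427% × 2.338 = 10.350%; on $80,000,000: $8,280,000.

$8,280,000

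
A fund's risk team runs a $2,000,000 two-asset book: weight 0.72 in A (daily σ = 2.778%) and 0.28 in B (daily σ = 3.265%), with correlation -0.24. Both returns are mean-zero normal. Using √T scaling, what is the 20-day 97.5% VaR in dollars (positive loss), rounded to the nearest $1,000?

σ_p = √(0.72²·2.778² + 0.28²·3.265² + 2·-0.24·0.72·0.28·2.778·3.265) = 1.990%.
σ_{20d} = 1.990% × √20 = 8.900%.
z(97.5%) = 1.960.
VaR = 1.960 × 8.900% = 17.444%; on $2,000,000 that is $348,880.

$349,000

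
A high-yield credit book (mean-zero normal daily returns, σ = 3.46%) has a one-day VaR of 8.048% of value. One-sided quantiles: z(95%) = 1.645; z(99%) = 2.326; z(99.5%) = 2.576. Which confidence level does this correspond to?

Implied z = VaR/σ = 8.048 / 3.46 = 2.326.
This matches z(99%) = 2.326.

99%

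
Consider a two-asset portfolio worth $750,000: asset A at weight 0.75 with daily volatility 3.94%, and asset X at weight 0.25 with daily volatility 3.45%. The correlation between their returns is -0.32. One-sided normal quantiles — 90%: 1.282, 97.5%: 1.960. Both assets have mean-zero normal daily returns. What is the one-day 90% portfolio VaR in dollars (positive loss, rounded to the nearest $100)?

σ_p² = 0.75²·3.94² + 0.25²·3.45² + 2·-0.32·0.75·0.25·3.94·3.45 = 7.8448 (%²).
σ_p = √7.8448 = 2.801%.
VaR = 1.282 × 2.801% = 3.591%; on $750,000 that is $26,933.

$26,900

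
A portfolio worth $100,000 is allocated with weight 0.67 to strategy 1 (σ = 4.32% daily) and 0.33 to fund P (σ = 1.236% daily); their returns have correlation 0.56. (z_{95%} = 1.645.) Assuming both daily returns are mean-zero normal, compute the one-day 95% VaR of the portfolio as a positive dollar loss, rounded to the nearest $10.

$5,170

σ_p² = 0.67²·4.32² + 0.33²·1.236² + 2·0.56·0.67·0.33·4.32·1.236 = 9.8662 (%²).
σ_p = √9.8662 = 3.141%.
VaR = 1.645 × 3.141% = 5.167%; on $100,000 that is $5,167.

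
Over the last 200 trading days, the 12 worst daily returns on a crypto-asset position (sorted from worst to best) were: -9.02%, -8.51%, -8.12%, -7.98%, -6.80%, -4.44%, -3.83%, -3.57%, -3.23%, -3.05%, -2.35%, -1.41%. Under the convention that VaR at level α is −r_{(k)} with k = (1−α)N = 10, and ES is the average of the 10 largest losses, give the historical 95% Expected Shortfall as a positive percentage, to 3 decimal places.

The 10 worst returns sum to -58.55%.
ES = −(-58.55%) / 10 = 5.855%.

5.855%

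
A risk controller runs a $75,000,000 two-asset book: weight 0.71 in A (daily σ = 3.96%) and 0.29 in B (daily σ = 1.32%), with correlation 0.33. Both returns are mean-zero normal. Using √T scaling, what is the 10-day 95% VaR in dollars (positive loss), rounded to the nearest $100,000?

$11,500,000

σ_p = √(0.71²·3.96² + 0.29²·1.32² + 2·0.33·0.71·0.29·3.96·1.32) = 2.960%.
σ_{10d} = 2.960% × √10 = 9.360%.
z(95%) = 1.645.
VaR = 1.645 × 9.360% = 15.397%; on $75,000,000 that is $11,547,750.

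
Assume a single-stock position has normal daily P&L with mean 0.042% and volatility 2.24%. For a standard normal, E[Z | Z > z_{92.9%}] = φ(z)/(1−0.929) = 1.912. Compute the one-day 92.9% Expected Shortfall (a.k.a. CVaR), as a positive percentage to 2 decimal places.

4.24%

ES = −(0.042%) + 2.24% × 1.912 = 4.241%.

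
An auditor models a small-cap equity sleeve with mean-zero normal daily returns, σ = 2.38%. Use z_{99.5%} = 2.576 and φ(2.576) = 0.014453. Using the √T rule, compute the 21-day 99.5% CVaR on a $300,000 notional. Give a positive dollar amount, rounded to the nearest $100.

$94,600

σ_{21d} = 2.38% × √21 = 10.907%.
ES multiplier = φ(z)/(1−α) = 0.014453/0.005 = 2.891.
ES = 10.907% × 2.891 = 31.532%; on $300,000: $94,596.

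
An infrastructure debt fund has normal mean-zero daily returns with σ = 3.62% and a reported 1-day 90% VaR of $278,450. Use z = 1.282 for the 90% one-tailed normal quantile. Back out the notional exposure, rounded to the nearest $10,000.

$6,000,000

VaR as a fraction of value: z·σ = 1.282 × 3.62% = 4.64084%.
Position = $278,450 / 0.0464084 = $5,999,991.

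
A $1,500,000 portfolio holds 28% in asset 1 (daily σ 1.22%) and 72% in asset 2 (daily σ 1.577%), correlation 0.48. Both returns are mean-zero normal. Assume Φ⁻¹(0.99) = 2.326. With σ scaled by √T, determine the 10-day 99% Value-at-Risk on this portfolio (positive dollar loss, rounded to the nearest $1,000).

σ_p = √(0.28²·1.22² + 0.72²·1.577² + 2·0.48·0.28·0.72·1.22·1.577) = 1.334%.
σ_{10d} = 1.334% × √10 = 4.218%.
VaR = 2.326 × 4.218% = 9.811%; on $1,500,000 that is $147,165.

$147,000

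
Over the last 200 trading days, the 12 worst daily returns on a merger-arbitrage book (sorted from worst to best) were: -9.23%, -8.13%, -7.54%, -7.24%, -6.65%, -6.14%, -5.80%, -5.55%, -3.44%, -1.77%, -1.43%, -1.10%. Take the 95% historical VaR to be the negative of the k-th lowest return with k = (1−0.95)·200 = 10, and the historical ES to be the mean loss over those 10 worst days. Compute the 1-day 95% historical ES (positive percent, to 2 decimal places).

The 10 worst returns sum to -61.49%.
ES = −(-61.49%) / 10 = 6.149% ≈ 6.15%.

6.15%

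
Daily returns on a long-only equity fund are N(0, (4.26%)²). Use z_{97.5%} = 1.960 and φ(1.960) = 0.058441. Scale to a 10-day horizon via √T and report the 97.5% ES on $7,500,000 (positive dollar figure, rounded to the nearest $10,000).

$2,360,000

σ_{10d} = 4.26% × √10 = 13.471%.
ES multiplier = φ(z)/(1−α) = 0.058441/0.025 = 2.338.
ES = 13.471% × 2.338 = 31.495%; on $7,500,000: $2,362,125.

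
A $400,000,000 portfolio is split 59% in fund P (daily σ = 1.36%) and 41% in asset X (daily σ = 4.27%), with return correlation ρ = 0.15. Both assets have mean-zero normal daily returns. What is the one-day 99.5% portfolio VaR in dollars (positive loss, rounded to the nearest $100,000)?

$20,900,000

σ_p² = 0.59²·1.36² + 0.41²·4.27² + 2·0.15·0.59·0.41·1.36·4.27 = 4.1302 (%²).
σ_p = √4.1302 = 2.032%.
At 99.5%, z = 2.576.
VaR = 2.576 × 2.032% = 5.234%; on $400,000,000 that is $20,936,000.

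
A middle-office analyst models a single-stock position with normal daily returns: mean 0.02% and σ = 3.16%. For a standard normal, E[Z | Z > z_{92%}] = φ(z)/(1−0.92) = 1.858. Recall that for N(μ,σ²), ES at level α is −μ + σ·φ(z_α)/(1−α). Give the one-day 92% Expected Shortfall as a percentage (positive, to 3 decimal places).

5.851%

ES = −(0.02%) + 3.16% × 1.858 = 5.851%.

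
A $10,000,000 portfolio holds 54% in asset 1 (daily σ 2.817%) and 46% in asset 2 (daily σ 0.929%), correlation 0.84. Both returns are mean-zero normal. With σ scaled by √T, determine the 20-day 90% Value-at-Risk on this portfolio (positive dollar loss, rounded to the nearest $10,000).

σ_p = √(0.54²·2.817² + 0.46²·0.929² + 2·0.84·0.54·0.46·2.817·0.929) = 1.894%.
σ_{20d} = 1.894% × √20 = 8.470%.
z(90%) = 1.282.
VaR = 1.282 × 8.470% = 10.859%; on $10,000,000 that is $1,085,900.

$1,090,000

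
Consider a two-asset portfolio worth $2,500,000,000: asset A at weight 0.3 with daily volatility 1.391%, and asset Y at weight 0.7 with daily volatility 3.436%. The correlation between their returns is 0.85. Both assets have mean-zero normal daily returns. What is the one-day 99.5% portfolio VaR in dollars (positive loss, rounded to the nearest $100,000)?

σ_p² = 0.3²·1.391² + 0.7²·3.436² + 2·0.85·0.3·0.7·1.391·3.436 = 7.6654 (%²).
σ_p = √7.6654 = 2.769%.
At 99.5%, z = 2.576.
VaR = 2.576 × 2.769% = 7.133%; on $2,500,000,000 that is $178,325,000.

$178,300,000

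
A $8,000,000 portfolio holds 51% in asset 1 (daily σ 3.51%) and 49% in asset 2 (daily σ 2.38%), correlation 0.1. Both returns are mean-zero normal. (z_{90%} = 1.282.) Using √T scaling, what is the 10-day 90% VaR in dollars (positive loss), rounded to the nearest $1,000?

$724,000

σ_p = √(0.51²·3.51² + 0.49²·2.38² + 2·0.1·0.51·0.49·3.51·2.38) = 2.232%.
σ_{10d} = 2.232% × √10 = 7.058%.
VaR = 1.282 × 7.058% = 9.048%; on $8,000,000 that is $723,840.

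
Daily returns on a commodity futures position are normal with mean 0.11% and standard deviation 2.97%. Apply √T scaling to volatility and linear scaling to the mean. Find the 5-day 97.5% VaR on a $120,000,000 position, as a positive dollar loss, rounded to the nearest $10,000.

At 97.5%, z = 1.960.
σ_{5d} = 2.97% × √5 = 6.641%; μ_{5d} = 5 × 0.11% = 0.550%.
VaR = −(0.550%) + 1.960 × 6.641% = 12.466%.
On $120,000,000: 0.12466 × $120,000,000 = $14,959,200.

$14,960,000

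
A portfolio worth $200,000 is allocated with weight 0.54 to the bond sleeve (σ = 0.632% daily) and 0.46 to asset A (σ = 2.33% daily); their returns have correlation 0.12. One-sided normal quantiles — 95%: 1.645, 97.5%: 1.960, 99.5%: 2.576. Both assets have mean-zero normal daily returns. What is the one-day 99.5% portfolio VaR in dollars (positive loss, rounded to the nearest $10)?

$5,990

σ_p² = 0.54²·0.632² + 0.46²·2.33² + 2·0.12·0.54·0.46·0.632·2.33 = 1.3530 (%²).
σ_p = √1.3530 = 1.163%.
VaR = 2.576 × 1.163% = 2.996%; on $200,000 that is $5,992.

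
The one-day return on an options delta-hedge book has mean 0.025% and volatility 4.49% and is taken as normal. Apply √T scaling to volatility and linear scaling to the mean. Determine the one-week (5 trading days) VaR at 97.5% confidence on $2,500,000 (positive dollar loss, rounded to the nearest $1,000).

At 97.5%, z = 1.960.
σ_{5d} = 4.49% × √5 = 10.040%; μ_{5d} = 5 × 0.025% = 0.125%.
VaR = −(0.125%) + 1.960 × 10.040% = 19.553%.
On $2,500,000: 0.19553 × $2,500,000 = $488,825.

$489,000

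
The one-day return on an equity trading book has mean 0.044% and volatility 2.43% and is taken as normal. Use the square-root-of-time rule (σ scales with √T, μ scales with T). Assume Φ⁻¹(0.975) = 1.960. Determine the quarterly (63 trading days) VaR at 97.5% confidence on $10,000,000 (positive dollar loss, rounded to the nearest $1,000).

σ_{63d} = 2.43% × √63 = 19.288%; μ_{63d} = 63 × 0.044% = 2.772%.
VaR = −(2.772%) + 1.960 × 19.288% = 35.032%.
On $10,000,000: 0.35032 × $10,000,000 = $3,503,200.

$3,503,000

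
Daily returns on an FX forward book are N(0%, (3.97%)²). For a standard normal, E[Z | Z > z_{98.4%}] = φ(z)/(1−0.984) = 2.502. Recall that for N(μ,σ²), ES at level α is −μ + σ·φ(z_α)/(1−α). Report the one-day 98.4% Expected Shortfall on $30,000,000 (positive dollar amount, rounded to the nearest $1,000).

ES = 3.97% × 2.502 = 9.933%.
On $30,000,000: 0.09933 × $30,000,000 = $2,979,900.

$2,980,000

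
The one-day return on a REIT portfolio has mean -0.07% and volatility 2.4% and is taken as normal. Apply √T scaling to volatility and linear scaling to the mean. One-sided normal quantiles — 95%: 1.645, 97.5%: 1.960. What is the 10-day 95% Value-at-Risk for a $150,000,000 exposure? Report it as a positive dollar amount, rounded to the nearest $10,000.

$19,780,000

σ_{10d} = 2.4% × √10 = 7.589%; μ_{10d} = 10 × -0.07% = -0.700%.
VaR = −(-0.700%) + 1.645 × 7.589% = 13.184%.
On $150,000,000: 0.13184 × $150,000,000 = $19,776,000.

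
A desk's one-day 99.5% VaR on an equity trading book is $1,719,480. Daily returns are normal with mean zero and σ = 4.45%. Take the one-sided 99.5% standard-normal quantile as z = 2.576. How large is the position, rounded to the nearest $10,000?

$15,000,000

VaR as a fraction of value: z·σ = 2.576 × 4.45% = 11.4632%.
Position = $1,719,480 / 0.114632 = $15,000,000.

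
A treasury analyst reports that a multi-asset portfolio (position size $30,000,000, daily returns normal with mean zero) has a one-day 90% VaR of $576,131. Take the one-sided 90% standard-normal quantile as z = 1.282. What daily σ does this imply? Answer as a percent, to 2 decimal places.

VaR as a fraction: $576,131 / $30,000,000 = 1.920%.
σ = VaR / z = 1.920% / 1.282 = 1.498%.

1.50%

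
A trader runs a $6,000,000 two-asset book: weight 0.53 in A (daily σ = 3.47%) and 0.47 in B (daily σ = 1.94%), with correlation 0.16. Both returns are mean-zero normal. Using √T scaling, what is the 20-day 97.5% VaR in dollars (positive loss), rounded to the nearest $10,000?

σ_p = √(0.53²·3.47² + 0.47²·1.94² + 2·0.16·0.53·0.47·3.47·1.94) = 2.180%.
σ_{20d} = 2.180% × √20 = 9.749%.
z(97.5%) = 1.960.
VaR = 1.960 × 9.749% = 19.108%; on $6,000,000 that is $1,146,480.

$1,150,000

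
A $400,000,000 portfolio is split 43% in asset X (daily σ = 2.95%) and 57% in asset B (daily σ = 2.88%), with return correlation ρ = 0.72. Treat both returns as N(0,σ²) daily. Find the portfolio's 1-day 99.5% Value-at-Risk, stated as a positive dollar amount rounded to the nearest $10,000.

σ_p² = 0.43²·2.95² + 0.57²·2.88² + 2·0.72·0.43·0.57·2.95·2.88 = 7.3026 (%²).
σ_p = √7.3026 = 2.702%.
At 99.5%, z = 2.576.
VaR = 2.576 × 2.702% = 6.960%; on $400,000,000 that is $27,840,000.

$27,840,000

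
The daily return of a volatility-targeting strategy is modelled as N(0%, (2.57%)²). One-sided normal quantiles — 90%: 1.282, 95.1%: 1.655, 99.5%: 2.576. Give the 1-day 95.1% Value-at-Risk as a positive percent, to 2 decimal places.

VaR = z·σ = 1.655 × 2.57% = 4.253%.

4.25%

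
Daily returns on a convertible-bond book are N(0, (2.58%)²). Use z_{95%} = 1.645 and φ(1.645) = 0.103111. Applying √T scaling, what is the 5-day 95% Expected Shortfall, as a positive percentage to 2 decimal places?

σ_{5d} = 2.58% × √5 = 5.769%.
ES multiplier = φ(z)/(1−α) = 0.103111/0.05 = 2.062.
ES = 5.769% × 2.062 = 11.896%.

11.90%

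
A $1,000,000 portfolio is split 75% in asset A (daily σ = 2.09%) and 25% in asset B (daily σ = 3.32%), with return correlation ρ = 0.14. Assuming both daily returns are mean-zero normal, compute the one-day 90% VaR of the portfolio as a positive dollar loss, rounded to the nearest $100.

σ_p² = 0.75²·2.09² + 0.25²·3.32² + 2·0.14·0.75·0.25·2.09·3.32 = 3.5102 (%²).
σ_p = √3.5102 = 1.874%.
At 90%, z = 1.282.
VaR = 1.282 × 1.874% = 2.402%; on $1,000,000 that is $24,020.

$24,000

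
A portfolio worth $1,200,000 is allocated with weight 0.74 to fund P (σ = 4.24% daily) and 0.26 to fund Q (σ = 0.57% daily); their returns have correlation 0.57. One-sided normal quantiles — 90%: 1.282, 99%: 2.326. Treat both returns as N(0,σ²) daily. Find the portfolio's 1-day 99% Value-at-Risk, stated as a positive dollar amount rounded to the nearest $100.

$90,000

σ_p² = 0.74²·4.24² + 0.26²·0.57² + 2·0.57·0.74·0.26·4.24·0.57 = 10.3966 (%²).
σ_p = √10.3966 = 3.224%.
VaR = 2.326 × 3.224% = 7.499%; on $1,200,000 that is $89,988.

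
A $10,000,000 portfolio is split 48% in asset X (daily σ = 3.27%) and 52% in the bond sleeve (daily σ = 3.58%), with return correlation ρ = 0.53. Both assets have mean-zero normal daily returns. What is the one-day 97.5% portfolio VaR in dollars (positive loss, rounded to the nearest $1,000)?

σ_p² = 0.48²·3.27² + 0.52²·3.58² + 2·0.53·0.48·0.52·3.27·3.58 = 9.0265 (%²).
σ_p = √9.0265 = 3.004%.
At 97.5%, z = 1.960.
VaR = 1.960 × 3.004% = 5.888%; on $10,000,000 that is $588,800.

$589,000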